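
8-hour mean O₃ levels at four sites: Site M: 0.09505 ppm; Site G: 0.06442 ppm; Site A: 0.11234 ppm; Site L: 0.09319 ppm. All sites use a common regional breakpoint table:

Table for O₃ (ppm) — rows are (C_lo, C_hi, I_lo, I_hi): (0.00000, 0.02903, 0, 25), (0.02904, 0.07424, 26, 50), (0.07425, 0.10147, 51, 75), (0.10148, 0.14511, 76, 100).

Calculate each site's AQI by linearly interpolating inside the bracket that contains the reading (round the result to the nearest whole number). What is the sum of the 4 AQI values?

264

Site M: row 0.07425–0.10147 (AQI 51–75). (75−51)·(0.09505−0.07425)/(0.10147−0.07425) + 51 = 24·0.02080/0.02722 + 51 ≈ 69.34 → 69.
Site G: 0.06442 ∈ [0.02904, 0.07424] ↔ index [26, 50].
26 + (0.06442−0.02904)·(50−26)/(0.07424−0.02904) = 26 + 0.03538·24/0.04520 ≈ 44.79, so AQI = 45.
Site A: row 0.10148–0.14511 (AQI 76–100). (100−76)·(0.11234−0.10148)/(0.14511−0.10148) + 76 = 24·0.01086/0.04363 + 76 ≈ 81.97 → 82.
Site L: 0.09319 ∈ [0.07425, 0.10147] ↔ index [51, 75].
51 + (0.09319−0.07425)·(75−51)/(0.10147−0.07425) = 51 + 0.01894·24/0.02722 ≈ 67.70, so AQI = 68.
AQIs: Site M=69, Site G=45, Site A=82, Site L=68. Sum = 69 + 45 + 82 + 68 = 264.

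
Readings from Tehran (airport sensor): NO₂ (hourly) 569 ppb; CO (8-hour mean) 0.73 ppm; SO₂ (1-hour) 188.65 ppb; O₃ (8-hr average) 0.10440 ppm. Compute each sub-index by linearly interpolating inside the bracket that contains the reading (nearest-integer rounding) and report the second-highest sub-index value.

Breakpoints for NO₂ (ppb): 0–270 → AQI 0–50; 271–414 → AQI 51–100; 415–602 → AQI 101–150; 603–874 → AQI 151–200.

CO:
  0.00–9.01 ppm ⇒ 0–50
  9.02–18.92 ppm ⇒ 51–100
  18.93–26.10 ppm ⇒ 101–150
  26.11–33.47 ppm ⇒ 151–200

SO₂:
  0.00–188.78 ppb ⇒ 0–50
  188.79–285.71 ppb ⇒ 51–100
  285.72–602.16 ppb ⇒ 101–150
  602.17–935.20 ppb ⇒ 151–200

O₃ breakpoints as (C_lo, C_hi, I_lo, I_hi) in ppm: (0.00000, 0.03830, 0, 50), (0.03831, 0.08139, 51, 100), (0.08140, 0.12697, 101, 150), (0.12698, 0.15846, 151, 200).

126

NO₂: row 415–602 (AQI 101–150). (150−101)·(569−415)/(602−415) + 101 = 49·154/187 + 101 ≈ 141.35 → 141.
CO: row 0.00–9.01 (AQI 0–50). (50−0)·(0.73−0.00)/(9.01−0.00) + 0 = 50·0.73/9.01 + 0 ≈ 4.05 → 4.
SO₂: 188.65 lies in 0.00–188.78, so I_lo=0, I_hi=50, C_lo=0.00, C_hi=188.78.
(50−0)/(188.78−0.00) × (188.65−0.00) + 0 = 50/188.78 × 188.65 + 0 ≈ 49.97 → 50.
O₃: 0.10440 lies in 0.08140–0.12697, so I_lo=101, I_hi=150, C_lo=0.08140, C_hi=0.12697.
(150−101)/(0.12697−0.08140) × (0.10440−0.08140) + 101 = 49/0.04557 × 0.02300 + 101 ≈ 125.73 → 126.
Sub-indices: NO₂→141, CO→4, SO₂→50, O₃→126. Ranked high→low: 141, 126, 50, 4. Second-highest sub-index = 126.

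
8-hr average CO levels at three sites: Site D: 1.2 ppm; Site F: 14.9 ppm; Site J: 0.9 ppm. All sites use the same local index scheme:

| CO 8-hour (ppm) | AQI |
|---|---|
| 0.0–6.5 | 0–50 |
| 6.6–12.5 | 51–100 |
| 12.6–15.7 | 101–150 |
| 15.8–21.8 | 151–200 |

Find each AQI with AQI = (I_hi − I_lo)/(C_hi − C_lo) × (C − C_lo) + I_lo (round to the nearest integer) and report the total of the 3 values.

153

Site D 1.2: bracket 0.0–6.5 → index 0–50; slope 50/6.5, offset 1.2.
AQI = 0 + 50/6.5·1.2 ≈ 9.23 ⇒ 9.
Site F: 14.9 lies in 12.6–15.7, so I_lo=101, I_hi=150, C_lo=12.6, C_hi=15.7.
(150−101)/(15.7−12.6) × (14.9−12.6) + 101 = 49/3.1 × 2.3 + 101 ≈ 137.35 → 137.
Site J 0.9: bracket 0.0–6.5 → index 0–50; slope 50/6.5, offset 0.9.
AQI = 0 + 50/6.5·0.9 ≈ 6.92 ⇒ 7.
AQIs: Site D=9, Site F=137, Site J=7. Sum = 9 + 137 + 7 = 153.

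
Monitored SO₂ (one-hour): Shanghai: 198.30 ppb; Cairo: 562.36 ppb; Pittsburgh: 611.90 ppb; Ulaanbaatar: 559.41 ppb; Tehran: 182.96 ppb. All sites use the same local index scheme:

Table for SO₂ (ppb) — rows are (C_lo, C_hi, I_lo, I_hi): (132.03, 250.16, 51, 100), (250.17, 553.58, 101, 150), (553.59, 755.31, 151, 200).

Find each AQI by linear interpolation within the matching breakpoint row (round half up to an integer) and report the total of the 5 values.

Shanghai: 198.30 lies in 132.03–250.16, so I_lo=51, I_hi=100, C_lo=132.03, C_hi=250.16.
(100−51)/(250.16−132.03) × (198.30−132.03) + 51 = 49/118.13 × 66.27 + 51 ≈ 78.49 → 78.
Cairo: 562.36 ∈ [553.59, 755.31] ↔ index [151, 200].
151 + (562.36−553.59)·(200−151)/(755.31−553.59) = 151 + 8.77·49/201.72 ≈ 153.13, so AQI = 153.
Pittsburgh: 611.90 ∈ [553.59, 755.31] ↔ index [151, 200].
151 + (611.90−553.59)·(200−151)/(755.31−553.59) = 151 + 58.31·49/201.72 ≈ 165.16, so AQI = 165.
Ulaanbaatar 559.41: bracket 553.59–755.31 → index 151–200; slope 49/201.72, offset 5.82.
AQI = 151 + 49/201.72·5.82 ≈ 152.41 ⇒ 152.
Tehran: 182.96 lies in 132.03–250.16, so I_lo=51, I_hi=100, C_lo=132.03, C_hi=250.16.
(100−51)/(250.16−132.03) × (182.96−132.03) + 51 = 49/118.13 × 50.93 + 51 ≈ 72.13 → 72.
AQIs: Shanghai=78, Cairo=153, Pittsburgh=165, Ulaanbaatar=152, Tehran=72. Sum = 78 + 153 + 165 + 152 + 72 = 620.

620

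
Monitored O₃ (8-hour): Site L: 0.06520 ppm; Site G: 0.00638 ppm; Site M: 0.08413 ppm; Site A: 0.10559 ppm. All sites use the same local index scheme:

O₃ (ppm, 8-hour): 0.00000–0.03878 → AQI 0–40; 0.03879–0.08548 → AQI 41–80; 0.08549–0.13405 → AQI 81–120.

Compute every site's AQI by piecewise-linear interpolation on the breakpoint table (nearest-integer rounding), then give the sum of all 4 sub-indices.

246

Site L: 0.06520 lies in 0.03879–0.08548, so I_lo=41, I_hi=80, C_lo=0.03879, C_hi=0.08548.
(80−41)/(0.08548−0.03879) × (0.06520−0.03879) + 41 = 39/0.04669 × 0.02641 + 41 ≈ 63.06 → 63.
Site G 0.00638: bracket 0.00000–0.03878 → index 0–40; slope 40/0.03878, offset 0.00638.
AQI = 0 + 40/0.03878·0.00638 ≈ 6.58 ⇒ 7.
Site M 0.08413: bracket 0.03879–0.08548 → index 41–80; slope 39/0.04669, offset 0.04534.
AQI = 41 + 39/0.04669·0.04534 ≈ 78.87 ⇒ 79.
Site A: 0.10559 lies in 0.08549–0.13405, so I_lo=81, I_hi=120, C_lo=0.08549, C_hi=0.13405.
(120−81)/(0.13405−0.08549) × (0.10559−0.08549) + 81 = 39/0.04856 × 0.02010 + 81 ≈ 97.14 → 97.
AQIs: Site L=63, Site G=7, Site M=79, Site A=97. Sum = 63 + 7 + 79 + 97 = 246.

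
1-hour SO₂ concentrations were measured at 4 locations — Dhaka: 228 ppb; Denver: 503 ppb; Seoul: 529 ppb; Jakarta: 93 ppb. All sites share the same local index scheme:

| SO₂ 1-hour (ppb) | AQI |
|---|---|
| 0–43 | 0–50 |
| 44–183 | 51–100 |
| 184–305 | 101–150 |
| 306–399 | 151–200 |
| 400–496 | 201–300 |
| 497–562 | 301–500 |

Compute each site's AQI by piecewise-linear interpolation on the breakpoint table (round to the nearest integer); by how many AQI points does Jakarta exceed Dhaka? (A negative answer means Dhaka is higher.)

-51

Dhaka: row 184–305 (AQI 101–150). (150−101)·(228−184)/(305−184) + 101 = 49·44/121 + 101 ≈ 118.82 → 119.
Denver: 503 ∈ [497, 562] ↔ index [301, 500].
301 + (503−497)·(500−301)/(562−497) = 301 + 6·199/65 ≈ 319.37, so AQI = 319.
Seoul: 529 lies in 497–562, so I_lo=301, I_hi=500, C_lo=497, C_hi=562.
(500−301)/(562−497) × (529−497) + 301 = 199/65 × 32 + 301 ≈ 398.97 → 399.
Jakarta: 93 lies in 44–183, so I_lo=51, I_hi=100, C_lo=44, C_hi=183.
(100−51)/(183−44) × (93−44) + 51 = 49/139 × 49 + 51 ≈ 68.27 → 68.
AQIs: Dhaka=119, Denver=319, Seoul=399, Jakarta=68. Jakarta (68) − Dhaka (119) = -51.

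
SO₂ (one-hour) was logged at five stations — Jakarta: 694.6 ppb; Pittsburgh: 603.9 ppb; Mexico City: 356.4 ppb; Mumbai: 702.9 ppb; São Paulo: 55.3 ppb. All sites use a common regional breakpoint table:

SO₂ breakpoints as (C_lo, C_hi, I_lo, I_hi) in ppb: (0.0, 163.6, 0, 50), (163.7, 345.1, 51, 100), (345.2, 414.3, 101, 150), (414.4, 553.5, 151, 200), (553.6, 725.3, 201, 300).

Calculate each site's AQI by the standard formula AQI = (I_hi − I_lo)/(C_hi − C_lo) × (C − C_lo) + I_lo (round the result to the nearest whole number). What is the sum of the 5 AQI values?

925

Jakarta: 694.6 lies in 553.6–725.3, so I_lo=201, I_hi=300, C_lo=553.6, C_hi=725.3.
(300−201)/(725.3−553.6) × (694.6−553.6) + 201 = 99/171.7 × 141.0 + 201 ≈ 282.30 → 282.
Pittsburgh: 603.9 lies in 553.6–725.3, so I_lo=201, I_hi=300, C_lo=553.6, C_hi=725.3.
(300−201)/(725.3−553.6) × (603.9−553.6) + 201 = 99/171.7 × 50.3 + 201 ≈ 230.00 → 230.
Mexico City: 356.4 ∈ [345.2, 414.3] ↔ index [101, 150].
101 + (356.4−345.2)·(150−101)/(414.3−345.2) = 101 + 11.2·49/69.1 ≈ 108.94, so AQI = 109.
Mumbai: row 553.6–725.3 (AQI 201–300). (300−201)·(702.9−553.6)/(725.3−553.6) + 201 = 99·149.3/171.7 + 201 ≈ 287.08 → 287.
São Paulo: row 0.0–163.6 (AQI 0–50). (50−0)·(55.3−0.0)/(163.6−0.0) + 0 = 50·55.3/163.6 + 0 ≈ 16.90 → 17.
AQIs: Jakarta=282, Pittsburgh=230, Mexico City=109, Mumbai=287, São Paulo=17. Sum = 282 + 230 + 109 + 287 + 17 = 925.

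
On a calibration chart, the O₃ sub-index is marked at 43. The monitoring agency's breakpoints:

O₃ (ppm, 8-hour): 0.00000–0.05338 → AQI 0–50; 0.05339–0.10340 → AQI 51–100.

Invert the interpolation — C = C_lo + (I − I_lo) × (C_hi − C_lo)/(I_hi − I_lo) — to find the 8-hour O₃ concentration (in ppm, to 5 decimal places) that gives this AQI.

AQI 43 lies in the 0–50 band, which corresponds to 0.00000–0.05338 ppm.
C = 0.00000 + (43−0)×(0.05338−0.00000)/(50−0) = 0.00000 + 43×0.05338/50 ≈ 0.0459068 ppm → 0.04591 ppm to 5 dp.

0.04591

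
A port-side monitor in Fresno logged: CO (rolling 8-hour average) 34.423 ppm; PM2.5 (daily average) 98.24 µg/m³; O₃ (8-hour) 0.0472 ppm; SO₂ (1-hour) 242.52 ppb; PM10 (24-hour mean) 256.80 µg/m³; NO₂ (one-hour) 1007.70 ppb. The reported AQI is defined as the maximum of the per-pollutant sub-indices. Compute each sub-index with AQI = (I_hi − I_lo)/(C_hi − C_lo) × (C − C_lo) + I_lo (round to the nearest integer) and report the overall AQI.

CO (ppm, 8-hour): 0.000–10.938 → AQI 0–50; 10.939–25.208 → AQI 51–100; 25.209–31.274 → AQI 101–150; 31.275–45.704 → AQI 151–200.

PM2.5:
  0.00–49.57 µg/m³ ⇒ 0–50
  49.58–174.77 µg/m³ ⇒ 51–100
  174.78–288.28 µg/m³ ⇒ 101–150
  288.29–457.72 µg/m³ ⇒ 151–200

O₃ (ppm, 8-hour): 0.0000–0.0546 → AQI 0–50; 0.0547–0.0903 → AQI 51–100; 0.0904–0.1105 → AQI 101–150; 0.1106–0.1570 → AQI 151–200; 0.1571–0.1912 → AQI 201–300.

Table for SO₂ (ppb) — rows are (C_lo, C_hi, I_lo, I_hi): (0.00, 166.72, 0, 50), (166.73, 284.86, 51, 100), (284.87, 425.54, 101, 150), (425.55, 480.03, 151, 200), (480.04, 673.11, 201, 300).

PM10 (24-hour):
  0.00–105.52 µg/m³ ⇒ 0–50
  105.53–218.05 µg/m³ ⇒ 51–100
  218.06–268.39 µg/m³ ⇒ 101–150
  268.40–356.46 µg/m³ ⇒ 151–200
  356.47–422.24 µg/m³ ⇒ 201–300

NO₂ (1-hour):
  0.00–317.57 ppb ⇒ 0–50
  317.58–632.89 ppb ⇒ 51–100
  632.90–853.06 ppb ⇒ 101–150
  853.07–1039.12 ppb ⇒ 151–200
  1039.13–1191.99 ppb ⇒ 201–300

CO: 34.423 ∈ [31.275, 45.704] ↔ index [151, 200].
151 + (34.423−31.275)·(200−151)/(45.704−31.275) = 151 + 3.148·49/14.429 ≈ 161.69, so AQI = 162.
PM2.5: 98.24 ∈ [49.58, 174.77] ↔ index [51, 100].
51 + (98.24−49.58)·(100−51)/(174.77−49.58) = 51 + 48.66·49/125.19 ≈ 70.05, so AQI = 70.
O₃: 0.0472 lies in 0.0000–0.0546, so I_lo=0, I_hi=50, C_lo=0.0000, C_hi=0.0546.
(50−0)/(0.0546−0.0000) × (0.0472−0.0000) + 0 = 50/0.0546 × 0.0472 + 0 ≈ 43.22 → 43.
SO₂ 242.52: bracket 166.73–284.86 → index 51–100; slope 49/118.13, offset 75.79.
AQI = 51 + 49/118.13·75.79 ≈ 82.44 ⇒ 82.
PM10: row 218.06–268.39 (AQI 101–150). (150−101)·(256.80−218.06)/(268.39−218.06) + 101 = 49·38.74/50.33 + 101 ≈ 138.72 → 139.
NO₂ 1007.70: bracket 853.07–1039.12 → index 151–200; slope 49/186.05, offset 154.63.
AQI = 151 + 49/186.05·154.63 ≈ 191.72 ⇒ 192.
Sub-indices: CO→162, PM2.5→70, O₃→43, SO₂→82, PM10→139, NO₂→192. Overall AQI = max = 192; dominant pollutant is NO₂.

192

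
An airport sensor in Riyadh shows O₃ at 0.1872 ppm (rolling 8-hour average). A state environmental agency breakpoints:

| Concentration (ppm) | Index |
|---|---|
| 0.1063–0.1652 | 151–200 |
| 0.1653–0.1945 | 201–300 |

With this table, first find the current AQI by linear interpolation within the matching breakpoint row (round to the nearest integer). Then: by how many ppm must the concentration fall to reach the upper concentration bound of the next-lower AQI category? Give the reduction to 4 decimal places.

0.0220

O₃: 0.1872 ∈ [0.1653, 0.1945] ↔ index [201, 300].
201 + (0.1872−0.1653)·(300−201)/(0.1945−0.1653) = 201 + 0.0219·99/0.0292 ≈ 275.25, so AQI = 275.
Current AQI 275 is in the Very Unhealthy range (201–300). The next-lower category tops out at AQI 200, whose upper concentration bound is 0.1652 ppm.
Reduction needed = 0.1872 − 0.1652 = 0.0220 ppm.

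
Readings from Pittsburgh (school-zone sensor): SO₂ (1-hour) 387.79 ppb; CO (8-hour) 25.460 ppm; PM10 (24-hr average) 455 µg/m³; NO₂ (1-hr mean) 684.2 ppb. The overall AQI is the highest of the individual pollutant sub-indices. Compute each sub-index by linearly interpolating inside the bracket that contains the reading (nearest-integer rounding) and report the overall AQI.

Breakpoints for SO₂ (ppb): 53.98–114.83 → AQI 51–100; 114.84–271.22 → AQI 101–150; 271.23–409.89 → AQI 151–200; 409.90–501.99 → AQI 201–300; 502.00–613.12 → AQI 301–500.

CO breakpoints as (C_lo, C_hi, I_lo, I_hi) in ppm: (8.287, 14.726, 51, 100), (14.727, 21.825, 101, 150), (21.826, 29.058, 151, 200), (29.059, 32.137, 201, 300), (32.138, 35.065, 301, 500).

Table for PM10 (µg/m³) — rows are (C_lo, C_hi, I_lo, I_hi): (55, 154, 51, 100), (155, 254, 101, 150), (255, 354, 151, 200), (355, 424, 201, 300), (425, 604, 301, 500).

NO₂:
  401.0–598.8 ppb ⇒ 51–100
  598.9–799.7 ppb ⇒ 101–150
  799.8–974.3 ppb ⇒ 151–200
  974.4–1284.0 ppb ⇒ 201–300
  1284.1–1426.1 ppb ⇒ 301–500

334

SO₂: 387.79 ∈ [271.23, 409.89] ↔ index [151, 200].
151 + (387.79−271.23)·(200−151)/(409.89−271.23) = 151 + 116.56·49/138.66 ≈ 192.19, so AQI = 192.
CO: row 21.826–29.058 (AQI 151–200). (200−151)·(25.460−21.826)/(29.058−21.826) + 151 = 49·3.634/7.232 + 151 ≈ 175.62 → 176.
PM10: 455 ∈ [425, 604] ↔ index [301, 500].
301 + (455−425)·(500−301)/(604−425) = 301 + 30·199/179 ≈ 334.35, so AQI = 334.
NO₂: row 598.9–799.7 (AQI 101–150). (150−101)·(684.2−598.9)/(799.7−598.9) + 101 = 49·85.3/200.8 + 101 ≈ 121.82 → 122.
Sub-indices: SO₂→192, CO→176, PM10→334, NO₂→122. Overall AQI = max = 334; dominant pollutant is PM10.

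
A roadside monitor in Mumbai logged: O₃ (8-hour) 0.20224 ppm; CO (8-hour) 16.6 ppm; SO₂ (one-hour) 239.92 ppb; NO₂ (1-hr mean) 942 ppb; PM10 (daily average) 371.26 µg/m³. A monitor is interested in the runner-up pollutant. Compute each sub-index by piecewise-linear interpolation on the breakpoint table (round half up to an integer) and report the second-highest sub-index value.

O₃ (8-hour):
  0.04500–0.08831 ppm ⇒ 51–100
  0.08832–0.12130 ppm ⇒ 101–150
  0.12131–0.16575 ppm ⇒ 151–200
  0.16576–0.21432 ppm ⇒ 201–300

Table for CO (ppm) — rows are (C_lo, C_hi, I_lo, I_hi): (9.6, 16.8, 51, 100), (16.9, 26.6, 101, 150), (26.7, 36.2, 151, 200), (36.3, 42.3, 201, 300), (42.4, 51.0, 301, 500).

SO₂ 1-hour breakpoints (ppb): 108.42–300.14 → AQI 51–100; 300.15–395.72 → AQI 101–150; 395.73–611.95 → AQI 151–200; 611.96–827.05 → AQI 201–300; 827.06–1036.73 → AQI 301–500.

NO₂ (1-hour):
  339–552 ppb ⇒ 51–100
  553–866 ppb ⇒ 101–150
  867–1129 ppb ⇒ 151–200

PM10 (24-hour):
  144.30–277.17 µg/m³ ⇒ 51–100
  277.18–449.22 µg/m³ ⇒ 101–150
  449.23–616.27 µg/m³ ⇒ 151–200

O₃: 0.20224 ∈ [0.16576, 0.21432] ↔ index [201, 300].
201 + (0.20224−0.16576)·(300−201)/(0.21432−0.16576) = 201 + 0.03648·99/0.04856 ≈ 275.37, so AQI = 275.
CO: 16.6 ∈ [9.6, 16.8] ↔ index [51, 100].
51 + (16.6−9.6)·(100−51)/(16.8−9.6) = 51 + 7.0·49/7.2 ≈ 98.64, so AQI = 99.
SO₂: 239.92 lies in 108.42–300.14, so I_lo=51, I_hi=100, C_lo=108.42, C_hi=300.14.
(100−51)/(300.14−108.42) × (239.92−108.42) + 51 = 49/191.72 × 131.50 + 51 ≈ 84.61 → 85.
NO₂: 942 ∈ [867, 1129] ↔ index [151, 200].
151 + (942−867)·(200−151)/(1129−867) = 151 + 75·49/262 ≈ 165.03, so AQI = 165.
PM10: 371.26 lies in 277.18–449.22, so I_lo=101, I_hi=150, C_lo=277.18, C_hi=449.22.
(150−101)/(449.22−277.18) × (371.26−277.18) + 101 = 49/172.04 × 94.08 + 101 ≈ 127.80 → 128.
Sub-indices: O₃→275, CO→99, SO₂→85, NO₂→165, PM10→128. Ranked high→low: 275, 165, 128, 99, 85. Second-highest sub-index = 165.

165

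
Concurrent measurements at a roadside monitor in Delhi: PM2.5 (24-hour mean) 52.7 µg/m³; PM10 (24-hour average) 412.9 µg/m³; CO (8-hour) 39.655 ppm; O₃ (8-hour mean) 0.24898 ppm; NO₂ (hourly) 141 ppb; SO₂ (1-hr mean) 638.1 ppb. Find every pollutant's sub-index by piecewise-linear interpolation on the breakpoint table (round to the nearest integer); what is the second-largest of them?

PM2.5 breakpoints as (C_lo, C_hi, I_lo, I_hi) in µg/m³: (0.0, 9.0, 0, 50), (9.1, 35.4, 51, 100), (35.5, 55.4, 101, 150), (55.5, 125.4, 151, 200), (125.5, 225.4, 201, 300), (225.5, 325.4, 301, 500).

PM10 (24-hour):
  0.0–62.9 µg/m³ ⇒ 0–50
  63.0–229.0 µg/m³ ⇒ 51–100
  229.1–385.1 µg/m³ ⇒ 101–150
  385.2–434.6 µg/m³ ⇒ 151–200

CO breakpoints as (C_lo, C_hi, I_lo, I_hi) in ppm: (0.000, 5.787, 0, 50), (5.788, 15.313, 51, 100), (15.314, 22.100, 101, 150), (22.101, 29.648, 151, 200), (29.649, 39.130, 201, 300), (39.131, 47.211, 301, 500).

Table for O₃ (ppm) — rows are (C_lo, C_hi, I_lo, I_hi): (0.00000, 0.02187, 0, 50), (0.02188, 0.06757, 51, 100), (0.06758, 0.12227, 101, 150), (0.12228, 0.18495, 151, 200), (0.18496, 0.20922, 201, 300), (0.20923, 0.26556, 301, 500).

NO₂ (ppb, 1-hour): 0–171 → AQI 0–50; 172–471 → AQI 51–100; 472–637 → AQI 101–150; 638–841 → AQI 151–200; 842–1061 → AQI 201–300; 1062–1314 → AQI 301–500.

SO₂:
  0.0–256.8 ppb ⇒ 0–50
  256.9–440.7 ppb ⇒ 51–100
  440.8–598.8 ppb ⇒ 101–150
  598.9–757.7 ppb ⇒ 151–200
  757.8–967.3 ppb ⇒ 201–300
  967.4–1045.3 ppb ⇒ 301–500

314

PM2.5: 52.7 ∈ [35.5, 55.4] ↔ index [101, 150].
101 + (52.7−35.5)·(150−101)/(55.4−35.5) = 101 + 17.2·49/19.9 ≈ 143.35, so AQI = 143.
PM10 412.9: bracket 385.2–434.6 → index 151–200; slope 49/49.4, offset 27.7.
AQI = 151 + 49/49.4·27.7 ≈ 178.48 ⇒ 178.
CO: 39.655 lies in 39.131–47.211, so I_lo=301, I_hi=500, C_lo=39.131, C_hi=47.211.
(500−301)/(47.211−39.131) × (39.655−39.131) + 301 = 199/8.080 × 0.524 + 301 ≈ 313.91 → 314.
O₃: 0.24898 lies in 0.20923–0.26556, so I_lo=301, I_hi=500, C_lo=0.20923, C_hi=0.26556.
(500−301)/(0.26556−0.20923) × (0.24898−0.20923) + 301 = 199/0.05633 × 0.03975 + 301 ≈ 441.43 → 441.
NO₂ 141: bracket 0–171 → index 0–50; slope 50/171, offset 141.
AQI = 0 + 50/171·141 ≈ 41.23 ⇒ 41.
SO₂: row 598.9–757.7 (AQI 151–200). (200−151)·(638.1−598.9)/(757.7−598.9) + 151 = 49·39.2/158.8 + 151 ≈ 163.10 → 163.
Sub-indices: PM2.5→143, PM10→178, CO→314, O₃→441, NO₂→41, SO₂→163. Ranked high→low: 441, 314, 178, 163, 143, 41. Second-highest sub-index = 314.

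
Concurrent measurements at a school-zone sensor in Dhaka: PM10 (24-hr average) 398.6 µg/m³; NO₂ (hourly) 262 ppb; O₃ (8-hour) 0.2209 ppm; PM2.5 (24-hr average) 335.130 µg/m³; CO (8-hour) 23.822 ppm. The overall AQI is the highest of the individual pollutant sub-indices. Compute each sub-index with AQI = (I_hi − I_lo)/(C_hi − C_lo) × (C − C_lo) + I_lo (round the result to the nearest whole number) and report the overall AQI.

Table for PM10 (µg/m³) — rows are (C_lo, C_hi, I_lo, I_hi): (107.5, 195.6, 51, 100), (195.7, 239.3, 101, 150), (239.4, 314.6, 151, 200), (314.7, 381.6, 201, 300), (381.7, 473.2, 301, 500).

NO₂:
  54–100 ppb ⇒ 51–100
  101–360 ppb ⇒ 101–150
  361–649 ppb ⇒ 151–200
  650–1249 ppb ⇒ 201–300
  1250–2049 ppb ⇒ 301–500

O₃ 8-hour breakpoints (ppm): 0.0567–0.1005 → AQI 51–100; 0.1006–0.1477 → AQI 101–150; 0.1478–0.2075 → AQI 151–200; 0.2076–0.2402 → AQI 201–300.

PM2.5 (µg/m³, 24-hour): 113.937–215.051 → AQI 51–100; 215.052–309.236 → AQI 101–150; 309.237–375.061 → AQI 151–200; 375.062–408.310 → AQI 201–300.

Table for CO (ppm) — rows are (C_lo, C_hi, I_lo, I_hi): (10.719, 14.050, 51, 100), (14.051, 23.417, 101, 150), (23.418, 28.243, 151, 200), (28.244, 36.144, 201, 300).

PM10: row 381.7–473.2 (AQI 301–500). (500−301)·(398.6−381.7)/(473.2−381.7) + 301 = 199·16.9/91.5 + 301 ≈ 337.76 → 338.
NO₂: 262 ∈ [101, 360] ↔ index [101, 150].
101 + (262−101)·(150−101)/(360−101) = 101 + 161·49/259 ≈ 131.46, so AQI = 131.
O₃ 0.2209: bracket 0.2076–0.2402 → index 201–300; slope 99/0.0326, offset 0.0133.
AQI = 201 + 99/0.0326·0.0133 ≈ 241.39 ⇒ 241.
PM2.5: row 309.237–375.061 (AQI 151–200). (200−151)·(335.130−309.237)/(375.061−309.237) + 151 = 49·25.893/65.824 + 151 ≈ 170.27 → 170.
CO: row 23.418–28.243 (AQI 151–200). (200−151)·(23.822−23.418)/(28.243−23.418) + 151 = 49·0.404/4.825 + 151 ≈ 155.10 → 155.
Sub-indices: PM10→338, NO₂→131, O₃→241, PM2.5→170, CO→155. Overall AQI = max = 338; dominant pollutant is PM10.

338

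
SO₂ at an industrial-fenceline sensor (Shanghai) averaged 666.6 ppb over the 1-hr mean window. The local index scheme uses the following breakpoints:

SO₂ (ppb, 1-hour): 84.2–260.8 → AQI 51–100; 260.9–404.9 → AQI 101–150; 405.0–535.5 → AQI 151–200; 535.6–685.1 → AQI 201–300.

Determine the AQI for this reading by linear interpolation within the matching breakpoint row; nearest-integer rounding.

288

SO₂: 666.6 ∈ [535.6, 685.1] ↔ index [201, 300].
201 + (666.6−535.6)·(300−201)/(685.1−535.6) = 201 + 131.0·99/149.5 ≈ 287.75, so AQI = 288.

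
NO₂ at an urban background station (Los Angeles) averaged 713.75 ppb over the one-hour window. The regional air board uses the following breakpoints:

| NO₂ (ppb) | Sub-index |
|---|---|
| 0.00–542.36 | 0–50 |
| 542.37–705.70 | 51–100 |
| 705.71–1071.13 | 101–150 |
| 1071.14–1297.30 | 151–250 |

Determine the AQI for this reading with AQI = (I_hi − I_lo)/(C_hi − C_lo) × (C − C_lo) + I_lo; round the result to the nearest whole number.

NO₂: 713.75 ∈ [705.71, 1071.13] ↔ index [101, 150].
101 + (713.75−705.71)·(150−101)/(1071.13−705.71) = 101 + 8.04·49/365.42 ≈ 102.08, so AQI = 102.

102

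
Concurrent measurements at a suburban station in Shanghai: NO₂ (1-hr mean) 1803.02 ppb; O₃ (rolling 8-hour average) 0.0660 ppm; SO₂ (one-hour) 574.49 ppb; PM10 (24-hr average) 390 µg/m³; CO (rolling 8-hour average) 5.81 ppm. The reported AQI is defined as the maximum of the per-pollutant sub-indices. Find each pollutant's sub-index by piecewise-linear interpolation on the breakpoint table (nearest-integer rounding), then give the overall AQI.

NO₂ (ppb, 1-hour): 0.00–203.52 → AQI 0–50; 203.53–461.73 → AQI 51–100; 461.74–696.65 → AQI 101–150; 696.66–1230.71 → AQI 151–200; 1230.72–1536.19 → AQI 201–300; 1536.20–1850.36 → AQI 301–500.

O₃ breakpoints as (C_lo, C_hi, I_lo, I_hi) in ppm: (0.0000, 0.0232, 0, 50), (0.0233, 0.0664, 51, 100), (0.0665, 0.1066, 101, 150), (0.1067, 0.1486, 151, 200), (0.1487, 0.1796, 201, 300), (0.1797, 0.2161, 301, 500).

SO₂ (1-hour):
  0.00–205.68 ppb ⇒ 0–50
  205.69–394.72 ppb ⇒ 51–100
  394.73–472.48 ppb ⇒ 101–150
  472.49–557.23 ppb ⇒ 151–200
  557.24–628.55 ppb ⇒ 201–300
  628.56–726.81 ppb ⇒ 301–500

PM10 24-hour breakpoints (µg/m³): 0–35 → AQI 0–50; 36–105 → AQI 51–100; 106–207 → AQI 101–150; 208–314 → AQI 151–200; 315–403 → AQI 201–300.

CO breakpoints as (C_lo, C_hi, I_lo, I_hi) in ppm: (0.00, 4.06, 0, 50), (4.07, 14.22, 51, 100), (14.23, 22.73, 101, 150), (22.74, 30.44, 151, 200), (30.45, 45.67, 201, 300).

470

NO₂: 1803.02 lies in 1536.20–1850.36, so I_lo=301, I_hi=500, C_lo=1536.20, C_hi=1850.36.
(500−301)/(1850.36−1536.20) × (1803.02−1536.20) + 301 = 199/314.16 × 266.82 + 301 ≈ 470.01 → 470.
O₃: 0.0660 lies in 0.0233–0.0664, so I_lo=51, I_hi=100, C_lo=0.0233, C_hi=0.0664.
(100−51)/(0.0664−0.0233) × (0.0660−0.0233) + 51 = 49/0.0431 × 0.0427 + 51 ≈ 99.55 → 100.
SO₂: 574.49 ∈ [557.24, 628.55] ↔ index [201, 300].
201 + (574.49−557.24)·(300−201)/(628.55−557.24) = 201 + 17.25·99/71.31 ≈ 224.95, so AQI = 225.
PM10: 390 ∈ [315, 403] ↔ index [201, 300].
201 + (390−315)·(300−201)/(403−315) = 201 + 75·99/88 ≈ 285.38, so AQI = 285.
CO: 5.81 ∈ [4.07, 14.22] ↔ index [51, 100].
51 + (5.81−4.07)·(100−51)/(14.22−4.07) = 51 + 1.74·49/10.15 ≈ 59.40, so AQI = 59.
Sub-indices: NO₂→470, O₃→100, SO₂→225, PM10→285, CO→59. Overall AQI = max = 470; dominant pollutant is NO₂.
AQI 470: Hazardous.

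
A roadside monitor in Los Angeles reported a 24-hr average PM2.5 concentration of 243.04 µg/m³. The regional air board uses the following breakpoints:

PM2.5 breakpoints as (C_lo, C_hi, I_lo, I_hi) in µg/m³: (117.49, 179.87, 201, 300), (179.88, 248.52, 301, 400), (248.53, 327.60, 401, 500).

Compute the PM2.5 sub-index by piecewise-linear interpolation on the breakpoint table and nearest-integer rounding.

PM2.5: 243.04 lies in 179.88–248.52, so I_lo=301, I_hi=400, C_lo=179.88, C_hi=248.52.
(400−301)/(248.52−179.88) × (243.04−179.88) + 301 = 99/68.64 × 63.16 + 301 ≈ 392.10 → 392.

392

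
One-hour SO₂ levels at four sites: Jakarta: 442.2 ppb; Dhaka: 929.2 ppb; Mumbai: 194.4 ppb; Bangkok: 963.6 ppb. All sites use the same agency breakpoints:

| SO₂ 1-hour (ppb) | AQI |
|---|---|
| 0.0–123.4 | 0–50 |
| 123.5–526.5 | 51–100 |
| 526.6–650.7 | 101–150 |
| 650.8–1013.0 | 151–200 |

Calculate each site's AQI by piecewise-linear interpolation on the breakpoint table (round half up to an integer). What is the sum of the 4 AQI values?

532

Jakarta: 442.2 ∈ [123.5, 526.5] ↔ index [51, 100].
51 + (442.2−123.5)·(100−51)/(526.5−123.5) = 51 + 318.7·49/403.0 ≈ 89.75, so AQI = 90.
Dhaka: row 650.8–1013.0 (AQI 151–200). (200−151)·(929.2−650.8)/(1013.0−650.8) + 151 = 49·278.4/362.2 + 151 ≈ 188.66 → 189.
Mumbai: 194.4 ∈ [123.5, 526.5] ↔ index [51, 100].
51 + (194.4−123.5)·(100−51)/(526.5−123.5) = 51 + 70.9·49/403.0 ≈ 59.62, so AQI = 60.
Bangkok 963.6: bracket 650.8–1013.0 → index 151–200; slope 49/362.2, offset 312.8.
AQI = 151 + 49/362.2·312.8 ≈ 193.32 ⇒ 193.
AQIs: Jakarta=90, Dhaka=189, Mumbai=60, Bangkok=193. Sum = 90 + 189 + 60 + 193 = 532.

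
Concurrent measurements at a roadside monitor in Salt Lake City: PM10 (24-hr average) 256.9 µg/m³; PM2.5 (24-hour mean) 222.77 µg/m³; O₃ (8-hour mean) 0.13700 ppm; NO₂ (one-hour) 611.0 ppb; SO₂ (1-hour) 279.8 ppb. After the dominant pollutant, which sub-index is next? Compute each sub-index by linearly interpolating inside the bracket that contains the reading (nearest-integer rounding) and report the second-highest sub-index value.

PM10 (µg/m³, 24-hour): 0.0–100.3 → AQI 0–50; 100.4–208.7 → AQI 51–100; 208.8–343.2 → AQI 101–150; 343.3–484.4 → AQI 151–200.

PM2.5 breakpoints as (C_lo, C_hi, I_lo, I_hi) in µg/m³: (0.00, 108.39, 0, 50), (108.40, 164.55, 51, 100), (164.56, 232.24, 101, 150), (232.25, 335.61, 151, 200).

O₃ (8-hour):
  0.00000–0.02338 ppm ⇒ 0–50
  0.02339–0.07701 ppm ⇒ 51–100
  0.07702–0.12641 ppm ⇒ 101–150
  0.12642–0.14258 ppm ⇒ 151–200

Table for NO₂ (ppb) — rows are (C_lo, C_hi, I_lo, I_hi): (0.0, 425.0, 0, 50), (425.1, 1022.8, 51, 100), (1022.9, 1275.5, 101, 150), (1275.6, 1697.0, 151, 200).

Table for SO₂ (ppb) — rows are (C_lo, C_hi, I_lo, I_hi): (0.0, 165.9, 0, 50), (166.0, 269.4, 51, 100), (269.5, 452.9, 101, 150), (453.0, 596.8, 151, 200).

143

PM10: 256.9 lies in 208.8–343.2, so I_lo=101, I_hi=150, C_lo=208.8, C_hi=343.2.
(150−101)/(343.2−208.8) × (256.9−208.8) + 101 = 49/134.4 × 48.1 + 101 ≈ 118.54 → 119.
PM2.5: 222.77 ∈ [164.56, 232.24] ↔ index [101, 150].
101 + (222.77−164.56)·(150−101)/(232.24−164.56) = 101 + 58.21·49/67.68 ≈ 143.14, so AQI = 143.
O₃: 0.13700 ∈ [0.12642, 0.14258] ↔ index [151, 200].
151 + (0.13700−0.12642)·(200−151)/(0.14258−0.12642) = 151 + 0.01058·49/0.01616 ≈ 183.08, so AQI = 183.
NO₂: 611.0 ∈ [425.1, 1022.8] ↔ index [51, 100].
51 + (611.0−425.1)·(100−51)/(1022.8−425.1) = 51 + 185.9·49/597.7 ≈ 66.24, so AQI = 66.
SO₂: row 269.5–452.9 (AQI 101–150). (150−101)·(279.8−269.5)/(452.9−269.5) + 101 = 49·10.3/183.4 + 101 ≈ 103.75 → 104.
Sub-indices: PM10→119, PM2.5→143, O₃→183, NO₂→66, SO₂→104. Ranked high→low: 183, 143, 119, 104, 66. Second-highest sub-index = 143.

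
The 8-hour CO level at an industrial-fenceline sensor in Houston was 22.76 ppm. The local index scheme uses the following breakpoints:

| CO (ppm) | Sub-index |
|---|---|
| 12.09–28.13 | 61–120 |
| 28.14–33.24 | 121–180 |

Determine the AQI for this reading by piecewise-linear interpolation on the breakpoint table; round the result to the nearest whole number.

100

CO 22.76: bracket 12.09–28.13 → index 61–120; slope 59/16.04, offset 10.67.
AQI = 61 + 59/16.04·10.67 ≈ 100.25 ⇒ 100.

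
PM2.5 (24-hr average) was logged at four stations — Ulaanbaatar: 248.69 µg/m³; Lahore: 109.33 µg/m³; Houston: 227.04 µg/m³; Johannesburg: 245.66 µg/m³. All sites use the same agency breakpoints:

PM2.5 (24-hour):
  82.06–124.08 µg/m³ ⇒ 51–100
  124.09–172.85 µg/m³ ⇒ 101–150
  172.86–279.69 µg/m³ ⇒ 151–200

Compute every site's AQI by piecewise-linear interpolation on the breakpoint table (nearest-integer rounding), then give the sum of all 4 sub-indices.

Ulaanbaatar 248.69: bracket 172.86–279.69 → index 151–200; slope 49/106.83, offset 75.83.
AQI = 151 + 49/106.83·75.83 ≈ 185.78 ⇒ 186.
Lahore 109.33: bracket 82.06–124.08 → index 51–100; slope 49/42.02, offset 27.27.
AQI = 51 + 49/42.02·27.27 ≈ 82.80 ⇒ 83.
Houston 227.04: bracket 172.86–279.69 → index 151–200; slope 49/106.83, offset 54.18.
AQI = 151 + 49/106.83·54.18 ≈ 175.85 ⇒ 176.
Johannesburg 245.66: bracket 172.86–279.69 → index 151–200; slope 49/106.83, offset 72.80.
AQI = 151 + 49/106.83·72.80 ≈ 184.39 ⇒ 184.
AQIs: Ulaanbaatar=186, Lahore=83, Houston=176, Johannesburg=184. Sum = 186 + 83 + 176 + 184 = 629.

629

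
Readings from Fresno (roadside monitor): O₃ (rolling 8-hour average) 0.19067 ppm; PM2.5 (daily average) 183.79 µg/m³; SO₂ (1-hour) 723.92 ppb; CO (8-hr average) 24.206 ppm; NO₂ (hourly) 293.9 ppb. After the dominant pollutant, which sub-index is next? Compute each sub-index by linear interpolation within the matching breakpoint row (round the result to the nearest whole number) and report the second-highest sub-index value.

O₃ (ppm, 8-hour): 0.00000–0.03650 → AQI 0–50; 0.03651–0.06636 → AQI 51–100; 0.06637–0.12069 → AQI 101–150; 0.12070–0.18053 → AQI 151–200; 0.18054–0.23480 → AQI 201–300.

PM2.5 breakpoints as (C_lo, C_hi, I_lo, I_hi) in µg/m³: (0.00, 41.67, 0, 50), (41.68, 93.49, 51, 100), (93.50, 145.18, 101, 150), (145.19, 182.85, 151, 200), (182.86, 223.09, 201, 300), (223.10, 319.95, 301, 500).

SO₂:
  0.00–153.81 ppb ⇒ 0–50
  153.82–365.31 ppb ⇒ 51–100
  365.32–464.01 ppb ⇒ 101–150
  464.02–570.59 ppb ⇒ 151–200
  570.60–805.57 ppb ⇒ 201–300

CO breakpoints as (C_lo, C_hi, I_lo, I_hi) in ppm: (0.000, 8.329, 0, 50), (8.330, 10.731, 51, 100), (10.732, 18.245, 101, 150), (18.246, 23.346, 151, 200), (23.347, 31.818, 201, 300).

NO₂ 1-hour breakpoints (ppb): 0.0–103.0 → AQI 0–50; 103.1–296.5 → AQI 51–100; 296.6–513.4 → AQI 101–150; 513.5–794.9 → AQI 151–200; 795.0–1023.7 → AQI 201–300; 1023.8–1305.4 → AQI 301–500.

219

O₃: 0.19067 ∈ [0.18054, 0.23480] ↔ index [201, 300].
201 + (0.19067−0.18054)·(300−201)/(0.23480−0.18054) = 201 + 0.01013·99/0.05426 ≈ 219.48, so AQI = 219.
PM2.5: 183.79 lies in 182.86–223.09, so I_lo=201, I_hi=300, C_lo=182.86, C_hi=223.09.
(300−201)/(223.09−182.86) × (183.79−182.86) + 201 = 99/40.23 × 0.93 + 201 ≈ 203.29 → 203.
SO₂: row 570.60–805.57 (AQI 201–300). (300−201)·(723.92−570.60)/(805.57−570.60) + 201 = 99·153.32/234.97 + 201 ≈ 265.60 → 266.
CO: 24.206 lies in 23.347–31.818, so I_lo=201, I_hi=300, C_lo=23.347, C_hi=31.818.
(300−201)/(31.818−23.347) × (24.206−23.347) + 201 = 99/8.471 × 0.859 + 201 ≈ 211.04 → 211.
NO₂: 293.9 lies in 103.1–296.5, so I_lo=51, I_hi=100, C_lo=103.1, C_hi=296.5.
(100−51)/(296.5−103.1) × (293.9−103.1) + 51 = 49/193.4 × 190.8 + 51 ≈ 99.34 → 99.
Sub-indices: O₃→219, PM2.5→203, SO₂→266, CO→211, NO₂→99. Ranked high→low: 266, 219, 211, 203, 99. Second-highest sub-index = 219.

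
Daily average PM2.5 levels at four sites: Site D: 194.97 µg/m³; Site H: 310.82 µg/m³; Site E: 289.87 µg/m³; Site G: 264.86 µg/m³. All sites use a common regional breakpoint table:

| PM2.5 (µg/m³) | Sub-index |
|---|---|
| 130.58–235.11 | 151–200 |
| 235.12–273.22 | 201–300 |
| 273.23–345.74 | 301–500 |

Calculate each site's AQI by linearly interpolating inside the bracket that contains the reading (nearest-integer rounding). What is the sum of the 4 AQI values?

Site D: 194.97 lies in 130.58–235.11, so I_lo=151, I_hi=200, C_lo=130.58, C_hi=235.11.
(200−151)/(235.11−130.58) × (194.97−130.58) + 151 = 49/104.53 × 64.39 + 151 ≈ 181.18 → 181.
Site H: row 273.23–345.74 (AQI 301–500). (500−301)·(310.82−273.23)/(345.74−273.23) + 301 = 199·37.59/72.51 + 301 ≈ 404.16 → 404.
Site E: row 273.23–345.74 (AQI 301–500). (500−301)·(289.87−273.23)/(345.74−273.23) + 301 = 199·16.64/72.51 + 301 ≈ 346.67 → 347.
Site G: row 235.12–273.22 (AQI 201–300). (300−201)·(264.86−235.12)/(273.22−235.12) + 201 = 99·29.74/38.10 + 201 ≈ 278.28 → 278.
AQIs: Site D=181, Site H=404, Site E=347, Site G=278. Sum = 181 + 404 + 347 + 278 = 1210.

1210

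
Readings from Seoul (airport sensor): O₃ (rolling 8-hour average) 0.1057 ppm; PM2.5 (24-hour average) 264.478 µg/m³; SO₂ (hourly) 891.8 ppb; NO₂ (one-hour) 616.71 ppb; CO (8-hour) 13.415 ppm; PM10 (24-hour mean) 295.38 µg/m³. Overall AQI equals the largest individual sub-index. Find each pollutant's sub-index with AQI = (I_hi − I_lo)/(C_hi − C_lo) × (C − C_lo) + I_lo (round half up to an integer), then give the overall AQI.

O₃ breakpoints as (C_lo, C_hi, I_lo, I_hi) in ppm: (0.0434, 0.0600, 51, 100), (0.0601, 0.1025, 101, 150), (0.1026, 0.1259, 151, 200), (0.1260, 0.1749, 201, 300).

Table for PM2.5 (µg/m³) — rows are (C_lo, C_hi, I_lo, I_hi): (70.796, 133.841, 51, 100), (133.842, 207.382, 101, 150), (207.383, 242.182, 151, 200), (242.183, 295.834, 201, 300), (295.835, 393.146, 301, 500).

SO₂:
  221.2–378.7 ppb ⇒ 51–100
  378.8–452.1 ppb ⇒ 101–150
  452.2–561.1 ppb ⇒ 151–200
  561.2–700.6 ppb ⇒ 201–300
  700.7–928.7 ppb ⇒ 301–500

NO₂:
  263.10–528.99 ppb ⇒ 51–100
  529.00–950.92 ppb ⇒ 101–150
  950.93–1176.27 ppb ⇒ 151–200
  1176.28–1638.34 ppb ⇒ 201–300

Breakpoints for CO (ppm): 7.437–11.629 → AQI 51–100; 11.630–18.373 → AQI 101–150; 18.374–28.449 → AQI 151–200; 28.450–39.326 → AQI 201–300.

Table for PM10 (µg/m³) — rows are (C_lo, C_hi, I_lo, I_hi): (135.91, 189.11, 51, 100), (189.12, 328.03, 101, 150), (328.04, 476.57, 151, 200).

468

O₃: row 0.1026–0.1259 (AQI 151–200). (200−151)·(0.1057−0.1026)/(0.1259−0.1026) + 151 = 49·0.0031/0.0233 + 151 ≈ 157.52 → 158.
PM2.5: 264.478 ∈ [242.183, 295.834] ↔ index [201, 300].
201 + (264.478−242.183)·(300−201)/(295.834−242.183) = 201 + 22.295·99/53.651 ≈ 242.14, so AQI = 242.
SO₂: 891.8 lies in 700.7–928.7, so I_lo=301, I_hi=500, C_lo=700.7, C_hi=928.7.
(500−301)/(928.7−700.7) × (891.8−700.7) + 301 = 199/228.0 × 191.1 + 301 ≈ 467.79 → 468.
NO₂: 616.71 lies in 529.00–950.92, so I_lo=101, I_hi=150, C_lo=529.00, C_hi=950.92.
(150−101)/(950.92−529.00) × (616.71−529.00) + 101 = 49/421.92 × 87.71 + 101 ≈ 111.19 → 111.
CO: row 11.630–18.373 (AQI 101–150). (150−101)·(13.415−11.630)/(18.373−11.630) + 101 = 49·1.785/6.743 + 101 ≈ 113.97 → 114.
PM10: row 189.12–328.03 (AQI 101–150). (150−101)·(295.38−189.12)/(328.03−189.12) + 101 = 49·106.26/138.91 + 101 ≈ 138.48 → 138.
Sub-indices: O₃→158, PM2.5→242, SO₂→468, NO₂→111, CO→114, PM10→138. Overall AQI = max = 468; dominant pollutant is SO₂.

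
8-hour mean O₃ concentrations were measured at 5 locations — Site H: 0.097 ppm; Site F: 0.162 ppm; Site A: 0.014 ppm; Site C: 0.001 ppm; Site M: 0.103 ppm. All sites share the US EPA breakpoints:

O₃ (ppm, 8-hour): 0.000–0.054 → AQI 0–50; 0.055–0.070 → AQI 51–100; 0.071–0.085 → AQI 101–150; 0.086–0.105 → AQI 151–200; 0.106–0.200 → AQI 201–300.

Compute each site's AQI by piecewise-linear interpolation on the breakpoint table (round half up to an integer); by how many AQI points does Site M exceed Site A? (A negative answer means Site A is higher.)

182

Site H: row 0.086–0.105 (AQI 151–200). (200−151)·(0.097−0.086)/(0.105−0.086) + 151 = 49·0.011/0.019 + 151 ≈ 179.37 → 179.
Site F: 0.162 ∈ [0.106, 0.200] ↔ index [201, 300].
201 + (0.162−0.106)·(300−201)/(0.200−0.106) = 201 + 0.056·99/0.094 ≈ 259.98, so AQI = 260.
Site A 0.014: bracket 0.000–0.054 → index 0–50; slope 50/0.054, offset 0.014.
AQI = 0 + 50/0.054·0.014 ≈ 12.96 ⇒ 13.
Site C: row 0.000–0.054 (AQI 0–50). (50−0)·(0.001−0.000)/(0.054−0.000) + 0 = 50·0.001/0.054 + 0 ≈ 0.93 → 1.
Site M 0.103: bracket 0.086–0.105 → index 151–200; slope 49/0.019, offset 0.017.
AQI = 151 + 49/0.019·0.017 ≈ 194.84 ⇒ 195.
AQIs: Site H=179, Site F=260, Site A=13, Site C=1, Site M=195. Site M (195) − Site A (13) = 182.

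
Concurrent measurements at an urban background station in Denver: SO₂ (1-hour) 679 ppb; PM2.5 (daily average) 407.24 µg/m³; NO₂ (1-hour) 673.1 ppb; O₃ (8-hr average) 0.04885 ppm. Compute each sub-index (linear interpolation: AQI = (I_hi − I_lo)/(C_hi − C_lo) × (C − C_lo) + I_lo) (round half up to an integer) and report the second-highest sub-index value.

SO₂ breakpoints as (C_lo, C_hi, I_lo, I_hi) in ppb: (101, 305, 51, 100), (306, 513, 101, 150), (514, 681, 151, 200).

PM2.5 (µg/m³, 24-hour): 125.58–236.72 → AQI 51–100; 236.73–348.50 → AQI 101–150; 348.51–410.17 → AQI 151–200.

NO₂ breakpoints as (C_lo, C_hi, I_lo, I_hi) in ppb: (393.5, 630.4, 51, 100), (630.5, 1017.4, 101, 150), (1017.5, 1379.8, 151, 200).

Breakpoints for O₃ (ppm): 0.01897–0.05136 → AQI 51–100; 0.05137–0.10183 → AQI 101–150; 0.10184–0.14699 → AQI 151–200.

198

SO₂: 679 ∈ [514, 681] ↔ index [151, 200].
151 + (679−514)·(200−151)/(681−514) = 151 + 165·49/167 ≈ 199.41, so AQI = 199.
PM2.5: 407.24 ∈ [348.51, 410.17] ↔ index [151, 200].
151 + (407.24−348.51)·(200−151)/(410.17−348.51) = 151 + 58.73·49/61.66 ≈ 197.67, so AQI = 198.
NO₂: 673.1 ∈ [630.5, 1017.4] ↔ index [101, 150].
101 + (673.1−630.5)·(150−101)/(1017.4−630.5) = 101 + 42.6·49/386.9 ≈ 106.40, so AQI = 106.
O₃: 0.04885 lies in 0.01897–0.05136, so I_lo=51, I_hi=100, C_lo=0.01897, C_hi=0.05136.
(100−51)/(0.05136−0.01897) × (0.04885−0.01897) + 51 = 49/0.03239 × 0.02988 + 51 ≈ 96.20 → 96.
Sub-indices: SO₂→199, PM2.5→198, NO₂→106, O₃→96. Ranked high→low: 199, 198, 106, 96. Second-highest sub-index = 198.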